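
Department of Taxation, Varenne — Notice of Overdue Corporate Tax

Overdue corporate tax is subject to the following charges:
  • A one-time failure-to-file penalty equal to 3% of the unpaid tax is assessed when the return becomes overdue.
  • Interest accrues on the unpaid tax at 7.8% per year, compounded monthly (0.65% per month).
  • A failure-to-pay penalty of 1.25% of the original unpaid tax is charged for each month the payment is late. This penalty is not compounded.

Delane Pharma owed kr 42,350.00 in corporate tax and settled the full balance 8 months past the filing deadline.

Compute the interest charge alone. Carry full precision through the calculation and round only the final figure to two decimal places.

Interest: kr 42,350.00 × ((1 + 0.0065)^8 − 1) = kr 42,350.00 × 0.0531985… = kr 2,252.9567…

kr 2,252.96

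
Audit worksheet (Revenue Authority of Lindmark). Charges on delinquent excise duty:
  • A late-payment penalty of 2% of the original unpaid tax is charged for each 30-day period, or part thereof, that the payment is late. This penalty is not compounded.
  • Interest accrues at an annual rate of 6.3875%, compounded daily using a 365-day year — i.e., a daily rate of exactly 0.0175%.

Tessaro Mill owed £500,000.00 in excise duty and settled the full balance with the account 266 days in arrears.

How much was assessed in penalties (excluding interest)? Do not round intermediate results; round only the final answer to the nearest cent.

Penalty periods: ⌈266/30⌉ = 9; penalty = 9 × 2% × £500,000.00 = £90,000.00

£90,000.00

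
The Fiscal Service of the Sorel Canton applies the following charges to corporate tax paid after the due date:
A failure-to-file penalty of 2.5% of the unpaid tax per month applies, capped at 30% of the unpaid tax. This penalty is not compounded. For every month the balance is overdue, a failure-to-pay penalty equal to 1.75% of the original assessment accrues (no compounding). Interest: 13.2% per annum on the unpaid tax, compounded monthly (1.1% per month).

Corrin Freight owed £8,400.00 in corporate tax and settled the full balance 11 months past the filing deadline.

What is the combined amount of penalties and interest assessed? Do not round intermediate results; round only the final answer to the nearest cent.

Failure-to-file: 11 × 2.5% × £8,400.00 = £2,310.00 (under the 30% cap)
Failure-to-pay penalty: 11 × 1.75% × £8,400.00 = £1,617.00
Interest: £8,400.00 × ((1 + 0.011)^11 − 1) = £8,400.00 × 0.1278795… = £1,074.1880…
Penalties + interest = £3,927.0000 + £1,074.1880… = £5,001.19

£5,001.19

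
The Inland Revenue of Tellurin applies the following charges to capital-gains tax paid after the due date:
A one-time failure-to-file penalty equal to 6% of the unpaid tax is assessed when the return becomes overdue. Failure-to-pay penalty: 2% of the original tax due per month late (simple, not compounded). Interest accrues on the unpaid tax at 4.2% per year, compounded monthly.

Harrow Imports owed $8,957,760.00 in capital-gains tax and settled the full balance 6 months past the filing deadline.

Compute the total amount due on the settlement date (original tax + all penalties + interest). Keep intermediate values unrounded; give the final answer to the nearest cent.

Failure-to-file penalty: 6% × $8,957,760.00 = $537,465.60
Failure-to-pay penalty = 2% × $8,957,760.00 × 6 mo = $1,074,931.20
Interest (4.2%/yr ÷ 12 = 0.35%/month): $8,957,760.00 × ((1 + 0.0035)^6 − 1) = $189,766.6499…
Total = $8,957,760.00 + $1,612,396.8000 + $189,766.6499… = $10,759,923.45

$10,759,923.45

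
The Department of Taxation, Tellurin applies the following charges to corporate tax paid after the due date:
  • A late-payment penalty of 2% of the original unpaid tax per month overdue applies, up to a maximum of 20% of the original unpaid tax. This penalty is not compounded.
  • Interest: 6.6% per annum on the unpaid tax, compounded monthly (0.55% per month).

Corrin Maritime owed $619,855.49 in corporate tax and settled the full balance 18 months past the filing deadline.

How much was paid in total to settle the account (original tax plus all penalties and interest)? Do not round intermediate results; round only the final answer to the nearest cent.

$808,147.04

Penalty (uncapped): 18 × 2% × $619,855.49 = $223,147.98…; cap = 20% × $619,855.49 = $123,971.10… → penalty = $123,971.10…
Interest: $619,855.49 × ((1 + 0.0055)^18 − 1) = $619,855.49 × 0.1037669… = $64,320.4552…
Total = $619,855.49 + $123,971.0980 + $64,320.4552… = $808,147.04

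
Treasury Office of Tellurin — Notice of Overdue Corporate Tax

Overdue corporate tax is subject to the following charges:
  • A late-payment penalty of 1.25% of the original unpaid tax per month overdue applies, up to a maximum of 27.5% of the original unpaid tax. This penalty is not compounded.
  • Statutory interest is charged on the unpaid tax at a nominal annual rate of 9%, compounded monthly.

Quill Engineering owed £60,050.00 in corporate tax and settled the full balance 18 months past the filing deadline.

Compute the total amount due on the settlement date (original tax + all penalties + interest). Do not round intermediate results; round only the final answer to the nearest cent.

Penalty: 18 × 1.25% × £60,050.00 = £13,511.25 (below the 27.5% cap of £16,513.75)
Interest (9%/yr ÷ 12 = 0.75%/month): £60,050.00 × ((1 + 0.0075)^18 − 1) = £8,644.8213…
Total = £60,050.00 + £13,511.2500 + £8,644.8213… = £82,206.07

£82,206.07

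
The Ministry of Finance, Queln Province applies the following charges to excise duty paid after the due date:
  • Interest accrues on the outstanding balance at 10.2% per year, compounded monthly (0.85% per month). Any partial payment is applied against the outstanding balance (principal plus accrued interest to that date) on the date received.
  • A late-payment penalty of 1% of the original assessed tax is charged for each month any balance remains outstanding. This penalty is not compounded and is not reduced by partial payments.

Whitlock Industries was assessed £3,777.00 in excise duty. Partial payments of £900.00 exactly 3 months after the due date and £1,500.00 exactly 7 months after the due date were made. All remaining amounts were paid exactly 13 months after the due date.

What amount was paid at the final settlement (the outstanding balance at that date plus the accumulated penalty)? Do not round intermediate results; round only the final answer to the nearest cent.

£2,149.69

Balance at month 3: £3,777.0000 × (1 + 0.0085)^3 = £3,874.1345…
After £900.00 payment: £3,874.1345… − £900.00 = £2,974.1345…
Balance at month 7: £2,974.1345… × (1 + 0.0085)^4 = £3,076.5517…
After £1,500.00 payment: £3,076.5517… − £1,500.00 = £1,576.5517…
Balance at month 13: £1,576.5517… × (1 + 0.0085)^6 = £1,658.6839…
Penalty: 13 × 1% × £3,777.00 = £491.01
Final settlement = outstanding balance + penalty = £1,658.6839… + £491.01 = £2,149.69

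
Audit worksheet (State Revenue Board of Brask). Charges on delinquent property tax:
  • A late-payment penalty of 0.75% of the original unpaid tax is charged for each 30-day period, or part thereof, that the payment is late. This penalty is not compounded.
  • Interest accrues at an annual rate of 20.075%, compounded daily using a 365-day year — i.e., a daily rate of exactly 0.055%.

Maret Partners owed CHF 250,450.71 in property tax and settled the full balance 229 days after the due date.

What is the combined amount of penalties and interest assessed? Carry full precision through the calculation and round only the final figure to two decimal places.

CHF 48,634.07

Penalty periods: ⌈229/30⌉ = 8; penalty = 8 × 0.75% × CHF 250,450.71 = CHF 15,027.04…
Interest: CHF 250,450.71 × ((1 + 0.00055)^229 − 1) = CHF 250,450.71 × 0.13418619… = CHF 33,607.0254…
Penalties + interest = CHF 15,027.0426 + CHF 33,607.0254… = CHF 48,634.07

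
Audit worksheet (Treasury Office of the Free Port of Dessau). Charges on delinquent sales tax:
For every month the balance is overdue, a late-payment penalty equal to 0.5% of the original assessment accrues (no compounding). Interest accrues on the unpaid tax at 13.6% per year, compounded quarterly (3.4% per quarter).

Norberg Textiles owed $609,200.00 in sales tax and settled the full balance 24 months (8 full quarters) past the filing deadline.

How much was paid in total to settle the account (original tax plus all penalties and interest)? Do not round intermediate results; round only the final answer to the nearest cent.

$869,124.41

Late-payment penalty = 0.5% × $609,200.00 × 24 mo = $73,104.00
Interest: $609,200.00 × ((1 + 0.034)^8 − 1) = $609,200.00 × 0.3066652… = $186,820.4128…
Total = $609,200.00 + $73,104.0000 + $186,820.4128… = $869,124.41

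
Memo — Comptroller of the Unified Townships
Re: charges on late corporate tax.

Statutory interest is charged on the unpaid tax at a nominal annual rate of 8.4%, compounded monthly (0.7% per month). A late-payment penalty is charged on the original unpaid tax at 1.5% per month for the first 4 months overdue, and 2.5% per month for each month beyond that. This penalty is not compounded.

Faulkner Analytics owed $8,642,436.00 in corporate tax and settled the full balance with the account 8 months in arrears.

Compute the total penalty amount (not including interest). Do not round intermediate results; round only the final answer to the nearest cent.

Penalty, months 1–4: 4 × 1.5% × $8,642,436.00 = $518,546.16
Penalty, months 5–8: 4 × 2.5% × $8,642,436.00 = $864,243.60
Total penalty = $518,546.16 + $864,243.60 = $1,382,789.76

$1,382,789.76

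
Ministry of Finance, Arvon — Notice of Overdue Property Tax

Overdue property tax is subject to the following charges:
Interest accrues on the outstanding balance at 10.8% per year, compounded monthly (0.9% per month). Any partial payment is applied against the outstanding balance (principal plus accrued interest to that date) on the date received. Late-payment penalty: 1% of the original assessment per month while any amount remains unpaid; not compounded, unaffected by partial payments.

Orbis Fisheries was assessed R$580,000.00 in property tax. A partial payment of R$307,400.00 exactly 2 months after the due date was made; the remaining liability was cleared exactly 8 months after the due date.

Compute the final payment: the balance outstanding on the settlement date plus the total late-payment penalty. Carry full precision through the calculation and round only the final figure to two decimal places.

R$345,121.78

Balance at month 2: R$580,000.0000 × (1 + 0.009)^2 = R$590,486.9800
After R$307,400.00 payment: R$590,486.9800 − R$307,400.00 = R$283,086.9800
Balance at month 8: R$283,086.9800 × (1 + 0.009)^6 = R$298,721.7830…
Penalty: 8 × 1% × R$580,000.00 = R$46,400.00
Final settlement = outstanding balance + penalty = R$298,721.7830… + R$46,400.00 = R$345,121.78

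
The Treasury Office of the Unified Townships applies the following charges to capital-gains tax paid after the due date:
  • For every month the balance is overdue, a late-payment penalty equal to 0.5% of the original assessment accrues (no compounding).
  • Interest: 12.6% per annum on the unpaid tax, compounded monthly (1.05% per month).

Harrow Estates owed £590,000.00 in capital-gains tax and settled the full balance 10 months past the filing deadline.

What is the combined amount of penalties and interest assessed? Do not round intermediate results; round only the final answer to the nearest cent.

Late-payment penalty: 10 × 0.5% × £590,000.00 = £29,500.00
Interest: £590,000.00 × ((1 + 0.0105)^10 − 1) = £590,000.00 × 0.1101028… = £64,960.6225…
Penalties + interest = £29,500.0000 + £64,960.6225… = £94,460.62

£94,460.62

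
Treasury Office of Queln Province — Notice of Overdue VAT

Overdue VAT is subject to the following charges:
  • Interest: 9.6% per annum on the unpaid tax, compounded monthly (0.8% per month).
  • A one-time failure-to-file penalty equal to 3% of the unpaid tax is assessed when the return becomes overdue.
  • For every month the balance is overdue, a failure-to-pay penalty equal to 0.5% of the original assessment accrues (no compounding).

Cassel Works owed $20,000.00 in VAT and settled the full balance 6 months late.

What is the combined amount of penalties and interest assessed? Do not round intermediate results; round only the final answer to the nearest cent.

Failure-to-file penalty: 3% × $20,000.00 = $600.00
Failure-to-pay penalty: 6 × 0.5% × $20,000.00 = $600.00
Interest: $20,000.00 × ((1 + 0.008)^6 − 1) = $20,000.00 × 0.0489703… = $979.4060…
Penalties + interest = $1,200.0000 + $979.4060… = $2,179.41

$2,179.41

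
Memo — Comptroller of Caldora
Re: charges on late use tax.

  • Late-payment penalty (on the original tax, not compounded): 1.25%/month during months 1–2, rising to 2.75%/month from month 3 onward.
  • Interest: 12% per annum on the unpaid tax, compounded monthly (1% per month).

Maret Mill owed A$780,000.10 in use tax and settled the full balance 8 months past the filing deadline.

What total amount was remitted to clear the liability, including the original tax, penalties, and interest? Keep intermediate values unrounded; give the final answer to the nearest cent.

Penalty, months 1–2: 2 × 1.25% × A$780,000.10 = A$19,500.00…
Penalty, months 3–8: 6 × 2.75% × A$780,000.10 = A$128,700.02…
Interest: A$780,000.10 × ((1 + 0.01)^8 − 1) = A$780,000.10 × 0.0828567… = A$64,628.2387…
Total = A$780,000.10 + A$148,200.0190 + A$64,628.2387… = A$992,828.36

A$992,828.36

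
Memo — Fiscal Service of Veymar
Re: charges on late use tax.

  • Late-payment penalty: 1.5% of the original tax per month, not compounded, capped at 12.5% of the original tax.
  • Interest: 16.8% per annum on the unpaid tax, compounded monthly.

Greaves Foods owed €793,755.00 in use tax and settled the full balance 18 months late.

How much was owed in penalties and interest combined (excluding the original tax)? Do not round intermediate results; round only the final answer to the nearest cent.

Penalty (uncapped): 18 × 1.5% × €793,755.00 = €214,313.85; cap = 12.5% × €793,755.00 = €99,219.38… → penalty = €99,219.38…
Interest (16.8%/yr ÷ 12 = 1.4%/month): €793,755.00 × ((1 + 0.014)^18 − 1) = €225,703.7645…
Penalties + interest = €99,219.3750 + €225,703.7645… = €324,923.14

€324,923.14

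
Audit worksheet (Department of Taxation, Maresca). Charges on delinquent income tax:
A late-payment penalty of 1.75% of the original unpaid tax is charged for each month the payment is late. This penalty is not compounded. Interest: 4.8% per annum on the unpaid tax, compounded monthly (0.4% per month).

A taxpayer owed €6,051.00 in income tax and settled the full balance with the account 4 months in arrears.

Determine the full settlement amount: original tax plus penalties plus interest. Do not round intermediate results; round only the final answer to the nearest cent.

Late-payment penalty = 1.75% × €6,051.00 × 4 mo = €423.57
Interest: €6,051.00 × ((1 + 0.004)^4 − 1) = €6,051.00 × 0.0160963… = €97.3984…
Total = €6,051.00 + €423.5700 + €97.3984… = €6,571.97

€6,571.97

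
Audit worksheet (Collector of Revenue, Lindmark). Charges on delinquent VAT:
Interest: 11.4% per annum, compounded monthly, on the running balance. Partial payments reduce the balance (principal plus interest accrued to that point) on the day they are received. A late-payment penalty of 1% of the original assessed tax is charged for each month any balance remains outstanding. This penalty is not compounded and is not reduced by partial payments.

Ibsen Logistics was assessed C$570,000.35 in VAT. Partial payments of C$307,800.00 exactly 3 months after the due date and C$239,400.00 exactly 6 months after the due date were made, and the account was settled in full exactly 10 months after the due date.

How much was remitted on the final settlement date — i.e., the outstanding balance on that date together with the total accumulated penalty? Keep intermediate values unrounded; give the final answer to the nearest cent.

Monthly rate = 11.4% ÷ 12 = 0.95%
Balance at month 3: C$570,000.3500 × (1 + 0.0095)^3 = C$586,400.1763…
After C$307,800.00 payment: C$586,400.1763… − C$307,800.00 = C$278,600.1763…
Balance at month 6: C$278,600.1763… × (1 + 0.0095)^3 = C$286,615.9512…
After C$239,400.00 payment: C$286,615.9512… − C$239,400.00 = C$47,215.9512…
Balance at month 10: C$47,215.9512… × (1 + 0.0095)^4 = C$49,035.8871…
Penalty: 10 × 1% × C$570,000.35 = C$57,000.04…
Final settlement = outstanding balance + penalty = C$49,035.8871… + C$57,000.04… = C$106,035.92

C$106,035.92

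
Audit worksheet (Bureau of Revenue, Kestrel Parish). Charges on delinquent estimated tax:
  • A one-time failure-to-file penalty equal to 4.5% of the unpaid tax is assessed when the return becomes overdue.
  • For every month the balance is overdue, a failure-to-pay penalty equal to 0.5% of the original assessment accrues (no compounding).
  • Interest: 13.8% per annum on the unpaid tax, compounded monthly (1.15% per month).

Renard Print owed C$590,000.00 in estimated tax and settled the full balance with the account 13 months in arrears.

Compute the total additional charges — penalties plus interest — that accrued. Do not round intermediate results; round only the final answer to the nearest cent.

Failure-to-file penalty: 4.5% × C$590,000.00 = C$26,550.00
Failure-to-pay penalty: 13 × 0.5% × C$590,000.00 = C$38,350.00
Interest: C$590,000.00 × ((1 + 0.0115)^13 − 1) = C$590,000.00 × 0.1602632… = C$94,555.3107…
Penalties + interest = C$64,900.0000 + C$94,555.3107… = C$159,455.31

C$159,455.31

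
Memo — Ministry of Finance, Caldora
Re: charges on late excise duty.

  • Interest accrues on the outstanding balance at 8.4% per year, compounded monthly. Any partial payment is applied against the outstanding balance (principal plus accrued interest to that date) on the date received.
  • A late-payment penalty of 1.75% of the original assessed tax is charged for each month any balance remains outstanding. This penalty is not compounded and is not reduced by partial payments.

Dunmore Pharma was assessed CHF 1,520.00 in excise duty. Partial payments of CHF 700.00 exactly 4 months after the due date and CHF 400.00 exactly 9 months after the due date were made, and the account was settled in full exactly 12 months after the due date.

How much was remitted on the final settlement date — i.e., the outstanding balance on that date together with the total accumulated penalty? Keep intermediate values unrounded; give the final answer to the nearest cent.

Monthly rate = 8.4% ÷ 12 = 0.7%
Balance at month 4: CHF 1,520.0000 × (1 + 0.007)^4 = CHF 1,563.0090…
After CHF 700.00 payment: CHF 1,563.0090… − CHF 700.00 = CHF 863.0090…
Balance at month 9: CHF 863.0090… × (1 + 0.007)^5 = CHF 893.6401…
After CHF 400.00 payment: CHF 893.6401… − CHF 400.00 = CHF 493.6401…
Balance at month 12: CHF 493.6401… × (1 + 0.007)^3 = CHF 504.0793…
Penalty: 12 × 1.75% × CHF 1,520.00 = CHF 319.20
Final settlement = outstanding balance + penalty = CHF 504.0793… + CHF 319.20 = CHF 823.28

CHF 823.28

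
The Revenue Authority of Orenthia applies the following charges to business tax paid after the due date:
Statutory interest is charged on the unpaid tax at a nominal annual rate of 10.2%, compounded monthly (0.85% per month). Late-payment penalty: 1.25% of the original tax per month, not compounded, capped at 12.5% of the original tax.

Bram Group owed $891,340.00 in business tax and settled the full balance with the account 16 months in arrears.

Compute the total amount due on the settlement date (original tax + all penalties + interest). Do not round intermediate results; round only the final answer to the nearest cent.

$1,132,022.84

Penalty (uncapped): 16 × 1.25% × $891,340.00 = $178,268.00; cap = 12.5% × $891,340.00 = $111,417.50 → penalty = $111,417.50
Interest: $891,340.00 × ((1 + 0.0085)^16 − 1) = $891,340.00 × 0.1450236… = $129,265.3422…
Total = $891,340.00 + $111,417.5000 + $129,265.3422… = $1,132,022.84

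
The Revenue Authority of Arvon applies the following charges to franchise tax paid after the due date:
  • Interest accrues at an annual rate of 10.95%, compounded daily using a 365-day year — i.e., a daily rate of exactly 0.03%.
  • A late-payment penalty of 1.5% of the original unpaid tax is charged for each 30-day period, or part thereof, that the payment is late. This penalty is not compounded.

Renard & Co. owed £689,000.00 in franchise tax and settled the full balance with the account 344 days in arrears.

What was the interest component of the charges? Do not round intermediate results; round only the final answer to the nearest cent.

£74,891.52

Interest: £689,000.00 × ((1 + 0.0003)^344 − 1) = £689,000.00 × 0.10869597… = £74,891.5235…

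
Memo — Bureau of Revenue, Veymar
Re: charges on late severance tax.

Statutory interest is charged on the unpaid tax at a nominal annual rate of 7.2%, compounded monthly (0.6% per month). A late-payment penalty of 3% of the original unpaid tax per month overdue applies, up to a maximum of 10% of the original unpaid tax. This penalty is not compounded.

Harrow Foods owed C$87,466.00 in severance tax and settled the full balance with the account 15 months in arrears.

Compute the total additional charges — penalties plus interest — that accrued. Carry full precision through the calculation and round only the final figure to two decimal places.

Penalty (uncapped): 15 × 3% × C$87,466.00 = C$39,359.70; cap = 10% × C$87,466.00 = C$8,746.60 → penalty = C$8,746.60
Interest: C$87,466.00 × ((1 + 0.006)^15 − 1) = C$87,466.00 × 0.0938801… = C$8,211.3144…
Penalties + interest = C$8,746.6000 + C$8,211.3144… = C$16,957.91

C$16,957.91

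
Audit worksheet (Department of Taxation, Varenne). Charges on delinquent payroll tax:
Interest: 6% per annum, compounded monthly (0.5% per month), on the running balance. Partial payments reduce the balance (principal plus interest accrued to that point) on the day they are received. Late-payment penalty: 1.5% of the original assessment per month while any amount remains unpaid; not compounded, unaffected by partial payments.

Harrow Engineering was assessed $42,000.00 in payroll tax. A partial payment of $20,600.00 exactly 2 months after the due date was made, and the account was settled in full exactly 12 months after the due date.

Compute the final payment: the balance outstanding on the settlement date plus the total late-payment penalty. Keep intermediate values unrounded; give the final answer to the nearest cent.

Balance at month 2: $42,000.0000 × (1 + 0.005)^2 = $42,421.0500
After $20,600.00 payment: $42,421.0500 − $20,600.00 = $21,821.0500
Balance at month 12: $21,821.0500 × (1 + 0.005)^10 = $22,936.9814…
Penalty: 12 × 1.5% × $42,000.00 = $7,560.00
Final settlement = outstanding balance + penalty = $22,936.9814… + $7,560.00 = $30,496.98

$30,496.98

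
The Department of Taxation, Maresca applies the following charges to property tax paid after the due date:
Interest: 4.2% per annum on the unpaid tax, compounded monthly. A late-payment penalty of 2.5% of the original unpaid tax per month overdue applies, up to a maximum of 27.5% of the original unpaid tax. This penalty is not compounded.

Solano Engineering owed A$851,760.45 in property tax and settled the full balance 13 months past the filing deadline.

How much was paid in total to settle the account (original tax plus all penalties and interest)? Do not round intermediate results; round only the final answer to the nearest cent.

Penalty (uncapped): 13 × 2.5% × A$851,760.45 = A$276,822.15…; cap = 27.5% × A$851,760.45 = A$234,234.12… → penalty = A$234,234.12…
Interest (4.2%/yr ÷ 12 = 0.35%/month): A$851,760.45 × ((1 + 0.0035)^13 − 1) = A$39,579.4941…
Total = A$851,760.45 + A$234,234.1238… + A$39,579.4941… = A$1,125,574.07

A$1,125,574.07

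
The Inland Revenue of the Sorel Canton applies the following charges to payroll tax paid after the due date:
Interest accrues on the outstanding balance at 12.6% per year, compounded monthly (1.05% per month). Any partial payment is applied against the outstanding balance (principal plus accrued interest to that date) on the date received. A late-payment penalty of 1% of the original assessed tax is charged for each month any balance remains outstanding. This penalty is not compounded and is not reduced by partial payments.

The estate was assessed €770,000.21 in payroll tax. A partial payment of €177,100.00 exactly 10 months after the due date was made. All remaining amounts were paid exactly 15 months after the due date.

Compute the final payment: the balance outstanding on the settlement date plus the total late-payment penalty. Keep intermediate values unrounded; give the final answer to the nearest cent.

Balance at month 10: €770,000.2100 × (1 + 0.0105)^10 = €854,779.3506…
After €177,100.00 payment: €854,779.3506… − €177,100.00 = €677,679.3506…
Balance at month 15: €677,679.3506… × (1 + 0.0105)^5 = €714,012.5443…
Penalty: 15 × 1% × €770,000.21 = €115,500.03…
Final settlement = outstanding balance + penalty = €714,012.5443… + €115,500.03… = €829,512.58

€829,512.58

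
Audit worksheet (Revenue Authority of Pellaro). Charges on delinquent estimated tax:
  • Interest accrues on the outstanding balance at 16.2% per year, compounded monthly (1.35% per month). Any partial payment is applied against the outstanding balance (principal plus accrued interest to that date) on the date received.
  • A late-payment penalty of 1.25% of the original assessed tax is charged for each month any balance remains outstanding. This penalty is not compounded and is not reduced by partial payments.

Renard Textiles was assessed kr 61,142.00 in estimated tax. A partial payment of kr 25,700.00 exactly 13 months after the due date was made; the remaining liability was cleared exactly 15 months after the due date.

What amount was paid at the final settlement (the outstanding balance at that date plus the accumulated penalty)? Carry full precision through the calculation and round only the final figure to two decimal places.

Balance at month 13: kr 61,142.0000 × (1 + 0.0135)^13 = kr 72,786.0967…
After kr 25,700.00 payment: kr 72,786.0967… − kr 25,700.00 = kr 47,086.0967…
Balance at month 15: kr 47,086.0967… × (1 + 0.0135)^2 = kr 48,366.0028…
Penalty: 15 × 1.25% × kr 61,142.00 = kr 11,464.13…
Final settlement = outstanding balance + penalty = kr 48,366.0028… + kr 11,464.13… = kr 59,830.13

kr 59,830.13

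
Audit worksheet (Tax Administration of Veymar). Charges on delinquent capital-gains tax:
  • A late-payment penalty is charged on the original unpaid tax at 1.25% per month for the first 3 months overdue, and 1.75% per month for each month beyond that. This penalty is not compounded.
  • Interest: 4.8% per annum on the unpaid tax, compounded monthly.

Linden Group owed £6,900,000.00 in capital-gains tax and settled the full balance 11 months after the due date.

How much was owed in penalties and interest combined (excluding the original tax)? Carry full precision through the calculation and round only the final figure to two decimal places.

£1,534,495.45

Penalty, months 1–3: 3 × 1.25% × £6,900,000.00 = £258,750.00
Penalty, months 4–11: 8 × 1.75% × £6,900,000.00 = £966,000.00
Interest (4.8%/yr ÷ 12 = 0.4%/month): £6,900,000.00 × ((1 + 0.004)^11 − 1) = £309,745.4502…
Penalties + interest = £1,224,750.0000 + £309,745.4502… = £1,534,495.45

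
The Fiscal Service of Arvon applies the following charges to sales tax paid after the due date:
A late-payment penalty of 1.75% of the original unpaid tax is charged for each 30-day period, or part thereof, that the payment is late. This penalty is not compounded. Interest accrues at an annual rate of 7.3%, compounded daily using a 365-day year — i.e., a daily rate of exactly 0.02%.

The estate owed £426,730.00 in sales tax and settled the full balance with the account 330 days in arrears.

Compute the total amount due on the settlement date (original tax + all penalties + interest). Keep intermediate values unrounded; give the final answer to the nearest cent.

£537,986.90

Penalty periods: ⌈330/30⌉ = 11; penalty = 11 × 1.75% × £426,730.00 = £82,145.53…
Interest: £426,730.00 × ((1 + 0.0002)^330 − 1) = £426,730.00 × 0.06821967… = £29,111.3789…
Total = £426,730.00 + £82,145.5250 + £29,111.3789… = £537,986.90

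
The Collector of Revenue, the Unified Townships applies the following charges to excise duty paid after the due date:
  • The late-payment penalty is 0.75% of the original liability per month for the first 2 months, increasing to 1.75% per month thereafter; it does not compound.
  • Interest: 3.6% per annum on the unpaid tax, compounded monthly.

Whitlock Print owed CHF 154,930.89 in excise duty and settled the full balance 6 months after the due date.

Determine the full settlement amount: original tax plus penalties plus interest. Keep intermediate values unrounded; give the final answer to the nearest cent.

CHF 170,909.77

Penalty, months 1–2: 2 × 0.75% × CHF 154,930.89 = CHF 2,323.96…
Penalty, months 3–6: 4 × 1.75% × CHF 154,930.89 = CHF 10,845.16…
Interest (3.6%/yr ÷ 12 = 0.3%/month): CHF 154,930.89 × ((1 + 0.003)^6 − 1) = CHF 2,809.7555…
Total = CHF 154,930.89 + CHF 13,169.1257… + CHF 2,809.7555… = CHF 170,909.77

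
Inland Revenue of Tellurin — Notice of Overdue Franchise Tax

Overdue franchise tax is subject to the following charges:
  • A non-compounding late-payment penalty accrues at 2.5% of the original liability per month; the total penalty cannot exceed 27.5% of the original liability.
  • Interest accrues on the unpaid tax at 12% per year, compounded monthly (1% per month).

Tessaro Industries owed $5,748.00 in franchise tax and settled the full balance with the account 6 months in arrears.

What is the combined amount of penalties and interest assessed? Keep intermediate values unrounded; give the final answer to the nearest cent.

Penalty: 6 × 2.5% × $5,748.00 = $862.20 (below the 27.5% cap of $1,580.70)
Interest: $5,748.00 × ((1 + 0.01)^6 − 1) = $5,748.00 × 0.0615202… = $353.6178…
Penalties + interest = $862.2000 + $353.6178… = $1,215.82

$1,215.82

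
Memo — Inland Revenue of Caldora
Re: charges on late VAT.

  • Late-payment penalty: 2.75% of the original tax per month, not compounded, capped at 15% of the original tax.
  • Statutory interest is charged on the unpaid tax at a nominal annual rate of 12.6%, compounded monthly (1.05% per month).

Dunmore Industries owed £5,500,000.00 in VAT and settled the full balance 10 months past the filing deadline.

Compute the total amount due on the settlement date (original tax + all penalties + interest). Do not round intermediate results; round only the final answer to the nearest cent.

Penalty (uncapped): 10 × 2.75% × £5,500,000.00 = £1,512,500.00; cap = 15% × £5,500,000.00 = £825,000.00 → penalty = £825,000.00
Interest: £5,500,000.00 × ((1 + 0.0105)^10 − 1) = £5,500,000.00 × 0.1101028… = £605,565.1250…
Total = £5,500,000.00 + £825,000.0000 + £605,565.1250… = £6,930,565.13

£6,930,565.13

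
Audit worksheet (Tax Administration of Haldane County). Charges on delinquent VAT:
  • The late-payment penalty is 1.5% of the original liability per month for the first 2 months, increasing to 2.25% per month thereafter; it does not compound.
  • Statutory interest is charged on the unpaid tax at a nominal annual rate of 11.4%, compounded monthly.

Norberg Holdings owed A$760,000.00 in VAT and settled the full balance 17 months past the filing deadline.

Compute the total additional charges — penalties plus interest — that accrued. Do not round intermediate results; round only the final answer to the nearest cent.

Penalty, months 1–2: 2 × 1.5% × A$760,000.00 = A$22,800.00
Penalty, months 3–17: 15 × 2.25% × A$760,000.00 = A$256,500.00
Interest (11.4%/yr ÷ 12 = 0.95%/month): A$760,000.00 × ((1 + 0.0095)^17 − 1) = A$132,526.4351…
Penalties + interest = A$279,300.0000 + A$132,526.4351… = A$411,826.44

A$411,826.44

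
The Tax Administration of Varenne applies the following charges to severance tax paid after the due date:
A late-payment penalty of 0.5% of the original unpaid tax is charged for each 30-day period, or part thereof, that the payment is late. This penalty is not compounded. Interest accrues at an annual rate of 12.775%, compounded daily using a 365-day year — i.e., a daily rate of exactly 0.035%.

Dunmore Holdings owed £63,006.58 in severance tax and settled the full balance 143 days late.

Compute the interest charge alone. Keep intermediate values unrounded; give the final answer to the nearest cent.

£3,233.15

Interest: £63,006.58 × ((1 + 0.00035)^143 − 1) = £63,006.58 × 0.05131446… = £3,233.1483…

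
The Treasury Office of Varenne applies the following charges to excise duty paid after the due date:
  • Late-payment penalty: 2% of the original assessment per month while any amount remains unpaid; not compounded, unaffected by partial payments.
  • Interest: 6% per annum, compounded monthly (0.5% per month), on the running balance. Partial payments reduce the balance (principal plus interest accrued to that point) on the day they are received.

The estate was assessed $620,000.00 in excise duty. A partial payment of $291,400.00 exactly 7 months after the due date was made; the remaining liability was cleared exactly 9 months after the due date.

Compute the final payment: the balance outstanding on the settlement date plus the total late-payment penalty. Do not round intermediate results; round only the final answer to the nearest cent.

Balance at month 7: $620,000.0000 × (1 + 0.005)^7 = $642,028.2261…
After $291,400.00 payment: $642,028.2261… − $291,400.00 = $350,628.2261…
Balance at month 9: $350,628.2261… × (1 + 0.005)^2 = $354,143.2741…
Penalty: 9 × 2% × $620,000.00 = $111,600.00
Final settlement = outstanding balance + penalty = $354,143.2741… + $111,600.00 = $465,743.27

$465,743.27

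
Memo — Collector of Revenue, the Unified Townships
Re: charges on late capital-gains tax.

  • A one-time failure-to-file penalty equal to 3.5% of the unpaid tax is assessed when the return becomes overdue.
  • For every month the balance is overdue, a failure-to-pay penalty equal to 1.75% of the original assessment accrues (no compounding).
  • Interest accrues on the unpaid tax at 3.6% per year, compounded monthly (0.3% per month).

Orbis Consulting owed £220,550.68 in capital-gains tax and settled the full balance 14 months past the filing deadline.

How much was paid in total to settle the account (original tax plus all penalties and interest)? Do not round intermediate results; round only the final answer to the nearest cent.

Failure-to-file penalty: 3.5% × £220,550.68 = £7,719.27…
Failure-to-pay penalty: 14 × 1.75% × £220,550.68 = £54,034.92…
Interest: £220,550.68 × ((1 + 0.003)^14 − 1) = £220,550.68 × 0.0428289… = £9,445.9451…
Total = £220,550.68 + £61,754.1904 + £9,445.9451… = £291,750.82

£291,750.82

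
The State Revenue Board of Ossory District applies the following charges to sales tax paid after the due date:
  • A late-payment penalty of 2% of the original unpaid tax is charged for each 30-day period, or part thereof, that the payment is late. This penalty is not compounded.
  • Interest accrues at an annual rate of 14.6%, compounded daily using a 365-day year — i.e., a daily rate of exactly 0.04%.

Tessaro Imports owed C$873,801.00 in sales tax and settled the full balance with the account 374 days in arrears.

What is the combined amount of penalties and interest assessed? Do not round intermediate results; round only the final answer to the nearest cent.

Penalty periods: ⌈374/30⌉ = 13; penalty = 13 × 2% × C$873,801.00 = C$227,188.26
Interest: C$873,801.00 × ((1 + 0.0004)^374 − 1) = C$873,801.00 × 0.16133486… = C$140,974.5651…
Penalties + interest = C$227,188.2600 + C$140,974.5651… = C$368,162.83

C$368,162.83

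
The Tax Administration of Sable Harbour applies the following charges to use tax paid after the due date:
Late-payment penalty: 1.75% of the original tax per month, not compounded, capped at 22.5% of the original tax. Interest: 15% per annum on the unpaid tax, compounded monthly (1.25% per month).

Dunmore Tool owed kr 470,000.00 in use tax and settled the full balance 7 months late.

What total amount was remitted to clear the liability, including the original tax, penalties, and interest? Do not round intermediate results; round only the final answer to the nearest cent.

kr 570,274.72

Penalty: 7 × 1.75% × kr 470,000.00 = kr 57,575.00 (below the 22.5% cap of kr 105,750.00)
Interest: kr 470,000.00 × ((1 + 0.0125)^7 − 1) = kr 470,000.00 × 0.0908505… = kr 42,699.7210…
Total = kr 470,000.00 + kr 57,575.0000 + kr 42,699.7210… = kr 570,274.72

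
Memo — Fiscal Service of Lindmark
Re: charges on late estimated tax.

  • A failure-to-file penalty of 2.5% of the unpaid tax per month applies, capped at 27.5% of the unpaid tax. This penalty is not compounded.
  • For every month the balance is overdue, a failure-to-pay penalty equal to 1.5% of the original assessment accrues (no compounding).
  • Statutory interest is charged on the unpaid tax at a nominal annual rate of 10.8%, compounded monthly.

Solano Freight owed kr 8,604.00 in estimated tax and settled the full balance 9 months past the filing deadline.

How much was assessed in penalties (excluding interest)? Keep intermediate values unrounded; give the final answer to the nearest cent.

Failure-to-file: 9 × 2.5% × kr 8,604.00 = kr 1,935.90 (under the 27.5% cap)
Failure-to-pay penalty = 1.5% × kr 8,604.00 × 9 mo = kr 1,161.54
Total penalty = kr 1,935.90 + kr 1,161.54 = kr 3,097.44

kr 3,097.44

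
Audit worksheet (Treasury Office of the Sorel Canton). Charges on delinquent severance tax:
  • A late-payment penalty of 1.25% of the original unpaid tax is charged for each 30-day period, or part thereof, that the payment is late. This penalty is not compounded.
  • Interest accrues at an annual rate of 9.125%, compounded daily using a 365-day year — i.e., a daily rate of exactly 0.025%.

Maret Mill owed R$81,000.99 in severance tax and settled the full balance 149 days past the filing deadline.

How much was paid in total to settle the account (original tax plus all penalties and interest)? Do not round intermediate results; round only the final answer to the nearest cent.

R$89,137.35

Penalty periods: ⌈149/30⌉ = 5; penalty = 5 × 1.25% × R$81,000.99 = R$5,062.56…
Interest: R$81,000.99 × ((1 + 0.00025)^149 − 1) = R$81,000.99 × 0.03794764… = R$3,073.7968…
Total = R$81,000.99 + R$5,062.5619… + R$3,073.7968… = R$89,137.35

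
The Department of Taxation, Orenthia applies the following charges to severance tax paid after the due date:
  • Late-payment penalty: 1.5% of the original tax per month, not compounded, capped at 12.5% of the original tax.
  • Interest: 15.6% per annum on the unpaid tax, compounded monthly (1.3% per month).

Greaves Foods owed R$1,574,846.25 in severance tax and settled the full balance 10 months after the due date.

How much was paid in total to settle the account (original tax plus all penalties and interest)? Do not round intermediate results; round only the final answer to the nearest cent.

R$1,988,833.54

Penalty (uncapped): 10 × 1.5% × R$1,574,846.25 = R$236,226.94…; cap = 12.5% × R$1,574,846.25 = R$196,855.78… → penalty = R$196,855.78…
Interest: R$1,574,846.25 × ((1 + 0.013)^10 − 1) = R$1,574,846.25 × 0.1378747… = R$217,131.5053…
Total = R$1,574,846.25 + R$196,855.7813… + R$217,131.5053… = R$1,988,833.54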